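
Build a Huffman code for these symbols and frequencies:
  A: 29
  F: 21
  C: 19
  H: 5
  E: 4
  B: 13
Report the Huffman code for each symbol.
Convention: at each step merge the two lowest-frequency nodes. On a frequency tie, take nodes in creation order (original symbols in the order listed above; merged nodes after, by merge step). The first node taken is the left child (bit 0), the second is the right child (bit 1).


Huffman tree construction:
Step 1: Merge E(4) + H(5) = 9
Step 2: Merge (E+H)(9) + B(13) = 22
Step 3: Merge C(19) + F(21) = 40
Step 4: Merge ((E+H)+B)(22) + A(29) = 51
Step 5: Merge (C+F)(40) + (((E+H)+B)+A)(51) = 91
Read each symbol's code off the tree from the root (left child = 0, right child = 1).

Codes:
  A: 11 (length 2)
  F: 01 (length 2)
  C: 00 (length 2)
  H: 1001 (length 4)
  E: 1000 (length 4)
  B: 101 (length 3)
Average code length: 213/91 = 2.3407 bits/symbol


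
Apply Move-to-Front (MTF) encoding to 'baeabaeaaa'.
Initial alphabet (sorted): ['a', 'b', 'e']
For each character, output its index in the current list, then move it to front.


MTF encoding:
'b': index 1 in ['a', 'b', 'e'] -> ['b', 'a', 'e']
'a': index 1 in ['b', 'a', 'e'] -> ['a', 'b', 'e']
'e': index 2 in ['a', 'b', 'e'] -> ['e', 'a', 'b']
'a': index 1 in ['e', 'a', 'b'] -> ['a', 'e', 'b']
'b': index 2 in ['a', 'e', 'b'] -> ['b', 'a', 'e']
'a': index 1 in ['b', 'a', 'e'] -> ['a', 'b', 'e']
'e': index 2 in ['a', 'b', 'e'] -> ['e', 'a', 'b']
'a': index 1 in ['e', 'a', 'b'] -> ['a', 'e', 'b']
'a': index 0 in ['a', 'e', 'b'] -> ['a', 'e', 'b']
'a': index 0 in ['a', 'e', 'b'] -> ['a', 'e', 'b']


Output: [1, 1, 2, 1, 2, 1, 2, 1, 0, 0]


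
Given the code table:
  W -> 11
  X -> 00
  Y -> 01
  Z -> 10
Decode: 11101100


Decoding:
11 -> W
10 -> Z
11 -> W
00 -> X


Result: WZWX


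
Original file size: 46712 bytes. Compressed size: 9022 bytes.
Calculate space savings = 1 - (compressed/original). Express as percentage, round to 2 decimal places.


ratio = compressed/original = 9022/46712 = 0.193141
savings = 1 - ratio = 1 - 0.193141 = 0.806859
as a percentage: 0.806859 * 100 = 80.69%

Space savings = 1 - 9022/46712 = 80.69%


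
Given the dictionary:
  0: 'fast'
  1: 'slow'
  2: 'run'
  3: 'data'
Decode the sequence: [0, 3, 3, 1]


Look up each index in the dictionary:
  0 -> 'fast'
  3 -> 'data'
  3 -> 'data'
  1 -> 'slow'

Decoded: "fast data data slow"


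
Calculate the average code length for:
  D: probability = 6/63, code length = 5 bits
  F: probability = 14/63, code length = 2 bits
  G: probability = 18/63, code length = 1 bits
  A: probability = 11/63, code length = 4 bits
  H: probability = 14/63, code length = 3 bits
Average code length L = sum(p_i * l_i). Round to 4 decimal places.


Weighted contributions p_i * l_i:
  D: (6/63) * 5 = 30/63
  F: (14/63) * 2 = 28/63
  G: (18/63) * 1 = 18/63
  A: (11/63) * 4 = 44/63
  H: (14/63) * 3 = 42/63
Sum = (30 + 28 + 18 + 44 + 42)/63 = 162/63

L = 162/63 = 2.5714 bits/symbol


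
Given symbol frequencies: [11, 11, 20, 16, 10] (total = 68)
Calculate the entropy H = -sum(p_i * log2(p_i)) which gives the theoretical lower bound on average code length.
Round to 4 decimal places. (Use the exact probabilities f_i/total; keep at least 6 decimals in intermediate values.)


Per-symbol terms -p_i * log2(p_i) with p_i = f_i/68:
  p = 11/68 = 0.161765: log2(p) = -2.628031, -p*log2(p) = 0.425123
  p = 11/68 = 0.161765: log2(p) = -2.628031, -p*log2(p) = 0.425123
  p = 20/68 = 0.294118: log2(p) = -1.765535, -p*log2(p) = 0.519275
  p = 16/68 = 0.235294: log2(p) = -2.087463, -p*log2(p) = 0.491168
  p = 10/68 = 0.147059: log2(p) = -2.765535, -p*log2(p) = 0.406696
H = 0.425123 + 0.425123 + 0.519275 + 0.491168 + 0.406696 = 2.267385

H = 2.2674 bits/symbol


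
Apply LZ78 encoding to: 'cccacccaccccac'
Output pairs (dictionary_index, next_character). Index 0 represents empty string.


LZ78 encoding steps:
Dictionary: {0: ''}
Step 1: w='' (idx 0), next='c' -> output (0, 'c'), add 'c' as idx 1
Step 2: w='c' (idx 1), next='c' -> output (1, 'c'), add 'cc' as idx 2
Step 3: w='' (idx 0), next='a' -> output (0, 'a'), add 'a' as idx 3
Step 4: w='cc' (idx 2), next='c' -> output (2, 'c'), add 'ccc' as idx 4
Step 5: w='a' (idx 3), next='c' -> output (3, 'c'), add 'ac' as idx 5
Step 6: w='ccc' (idx 4), next='a' -> output (4, 'a'), add 'ccca' as idx 6
Step 7: w='c' (idx 1), end of input -> output (1, '')


Encoded: [(0, 'c'), (1, 'c'), (0, 'a'), (2, 'c'), (3, 'c'), (4, 'a'), (1, '')]


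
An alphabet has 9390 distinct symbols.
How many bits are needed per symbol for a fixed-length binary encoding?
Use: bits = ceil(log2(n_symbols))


log2(9390) = 13.1969
Bracket: 2^13 = 8192 < 9390 <= 2^14 = 16384
So ceil(log2(9390)) = 14

bits = ceil(log2(9390)) = ceil(13.1969) = 14 bits


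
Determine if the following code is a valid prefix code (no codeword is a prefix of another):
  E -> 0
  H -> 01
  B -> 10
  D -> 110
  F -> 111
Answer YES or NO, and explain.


Checking each pair (does one codeword prefix another?):
  E='0' vs H='01': prefix -- VIOLATION

NO -- this is NOT a valid prefix code. E (0) is a prefix of H (01).


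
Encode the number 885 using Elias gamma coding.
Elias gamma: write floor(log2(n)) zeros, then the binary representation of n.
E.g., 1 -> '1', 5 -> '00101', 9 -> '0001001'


num_bits = floor(log2(885)) + 1 = 10
leading_zeros = num_bits - 1 = 9
binary(885) = 1101110101

Elias gamma(885) = '000000000' + '1101110101' = 0000000001101110101 (19 bits)


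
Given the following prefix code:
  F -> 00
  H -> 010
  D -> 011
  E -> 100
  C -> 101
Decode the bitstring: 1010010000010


Decoding step by step:
Bits 101 -> C
Bits 00 -> F
Bits 100 -> E
Bits 00 -> F
Bits 010 -> H


Decoded message: CFEFH


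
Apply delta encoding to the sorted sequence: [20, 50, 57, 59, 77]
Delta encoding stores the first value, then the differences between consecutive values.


First value: 20
Deltas:
  50 - 20 = 30
  57 - 50 = 7
  59 - 57 = 2
  77 - 59 = 18


Delta encoded: [20, 30, 7, 2, 18]


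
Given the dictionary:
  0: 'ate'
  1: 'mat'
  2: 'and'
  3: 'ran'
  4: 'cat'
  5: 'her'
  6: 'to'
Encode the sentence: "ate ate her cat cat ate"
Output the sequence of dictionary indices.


Look up each word in the dictionary:
  'ate' -> 0
  'ate' -> 0
  'her' -> 5
  'cat' -> 4
  'cat' -> 4
  'ate' -> 0

Encoded: [0, 0, 5, 4, 4, 0]


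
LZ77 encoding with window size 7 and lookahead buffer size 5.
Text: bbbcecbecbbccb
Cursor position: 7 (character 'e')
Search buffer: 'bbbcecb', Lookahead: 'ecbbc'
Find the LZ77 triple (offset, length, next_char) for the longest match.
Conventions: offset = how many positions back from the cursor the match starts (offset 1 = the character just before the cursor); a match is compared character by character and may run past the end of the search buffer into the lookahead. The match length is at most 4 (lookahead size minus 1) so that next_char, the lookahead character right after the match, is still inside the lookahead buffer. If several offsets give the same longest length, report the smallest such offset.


Try each offset into the search buffer:
  offset=1 (pos 6, char 'b'): match length 0
  offset=2 (pos 5, char 'c'): match length 0
  offset=3 (pos 4, char 'e'): match length 3
  offset=4 (pos 3, char 'c'): match length 0
  offset=5 (pos 2, char 'b'): match length 0
  offset=6 (pos 1, char 'b'): match length 0
  offset=7 (pos 0, char 'b'): match length 0
Longest match has length 3 at offset 3.
next_char = character at position 7 + 3 = 10 -> 'b'

Best match: offset=3, length=3 (matching 'ecb' starting at position 4)
LZ77 triple: (3, 3, 'b')


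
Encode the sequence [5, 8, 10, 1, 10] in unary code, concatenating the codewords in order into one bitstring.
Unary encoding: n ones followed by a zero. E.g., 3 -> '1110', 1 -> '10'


Encode each number as n ones followed by a terminating 0:
  5 -> 111110 (6 bits)
  8 -> 111111110 (9 bits)
  10 -> 11111111110 (11 bits)
  1 -> 10 (2 bits)
  10 -> 11111111110 (11 bits)
Total length = 6 + 9 + 11 + 2 + 11 = 39 bits.

Unary([5, 8, 10, 1, 10]) = 111110111111110111111111101011111111110 (39 bits)


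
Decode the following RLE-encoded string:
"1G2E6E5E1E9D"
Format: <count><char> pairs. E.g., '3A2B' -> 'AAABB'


Expanding each <count><char> pair:
  1G -> 'G'
  2E -> 'EE'
  6E -> 'EEEEEE'
  5E -> 'EEEEE'
  1E -> 'E'
  9D -> 'DDDDDDDDD'

Decoded = GEEEEEEEEEEEEEEDDDDDDDDD


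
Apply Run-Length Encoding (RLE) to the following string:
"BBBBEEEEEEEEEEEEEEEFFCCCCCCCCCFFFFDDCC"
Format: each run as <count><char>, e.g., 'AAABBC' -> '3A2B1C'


Scanning runs left to right:
  i=0: run of 'B' x 4 -> '4B'
  i=4: run of 'E' x 15 -> '15E'
  i=19: run of 'F' x 2 -> '2F'
  i=21: run of 'C' x 9 -> '9C'
  i=30: run of 'F' x 4 -> '4F'
  i=34: run of 'D' x 2 -> '2D'
  i=36: run of 'C' x 2 -> '2C'

RLE = 4B15E2F9C4F2D2C


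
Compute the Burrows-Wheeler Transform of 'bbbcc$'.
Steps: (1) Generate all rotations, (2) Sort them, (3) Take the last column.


Rotations (sorted):
  0: $bbbcc -> last char: c
  1: bbbcc$ -> last char: $
  2: bbcc$b -> last char: b
  3: bcc$bb -> last char: b
  4: c$bbbc -> last char: c
  5: cc$bbb -> last char: b


BWT = c$bbcb


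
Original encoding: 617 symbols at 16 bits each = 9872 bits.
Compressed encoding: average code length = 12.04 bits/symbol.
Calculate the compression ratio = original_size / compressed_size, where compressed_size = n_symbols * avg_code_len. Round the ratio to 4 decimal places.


original_size = n_symbols * orig_bits = 617 * 16 = 9872 bits
compressed_size = n_symbols * avg_code_len = 617 * 12.04 = 7428.68 bits
ratio = original_size / compressed_size = 9872 / 7428.68 = 1.3289

Compression ratio = 1.3289


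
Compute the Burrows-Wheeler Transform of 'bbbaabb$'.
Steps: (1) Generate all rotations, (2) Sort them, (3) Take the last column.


Rotations (sorted):
  0: $bbbaabb -> last char: b
  1: aabb$bbb -> last char: b
  2: abb$bbba -> last char: a
  3: b$bbbaab -> last char: b
  4: baabb$bb -> last char: b
  5: bb$bbbaa -> last char: a
  6: bbaabb$b -> last char: b
  7: bbbaabb$ -> last char: $


BWT = bbabbab$


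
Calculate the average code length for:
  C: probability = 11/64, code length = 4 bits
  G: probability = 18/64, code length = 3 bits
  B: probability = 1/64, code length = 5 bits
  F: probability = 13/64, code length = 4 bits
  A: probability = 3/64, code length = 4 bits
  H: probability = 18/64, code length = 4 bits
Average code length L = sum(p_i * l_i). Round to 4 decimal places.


Weighted contributions p_i * l_i:
  C: (11/64) * 4 = 44/64
  G: (18/64) * 3 = 54/64
  B: (1/64) * 5 = 5/64
  F: (13/64) * 4 = 52/64
  A: (3/64) * 4 = 12/64
  H: (18/64) * 4 = 72/64
Sum = (44 + 54 + 5 + 52 + 12 + 72)/64 = 239/64

L = 239/64 = 3.7344 bits/symbol


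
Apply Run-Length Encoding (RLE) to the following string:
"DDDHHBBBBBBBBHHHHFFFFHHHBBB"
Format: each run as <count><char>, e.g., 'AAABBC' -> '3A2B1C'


Scanning runs left to right:
  i=0: run of 'D' x 3 -> '3D'
  i=3: run of 'H' x 2 -> '2H'
  i=5: run of 'B' x 8 -> '8B'
  i=13: run of 'H' x 4 -> '4H'
  i=17: run of 'F' x 4 -> '4F'
  i=21: run of 'H' x 3 -> '3H'
  i=24: run of 'B' x 3 -> '3B'

RLE = 3D2H8B4H4F3H3B


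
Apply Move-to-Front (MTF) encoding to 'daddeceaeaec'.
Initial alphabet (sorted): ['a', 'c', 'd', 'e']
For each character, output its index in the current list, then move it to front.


MTF encoding:
'd': index 2 in ['a', 'c', 'd', 'e'] -> ['d', 'a', 'c', 'e']
'a': index 1 in ['d', 'a', 'c', 'e'] -> ['a', 'd', 'c', 'e']
'd': index 1 in ['a', 'd', 'c', 'e'] -> ['d', 'a', 'c', 'e']
'd': index 0 in ['d', 'a', 'c', 'e'] -> ['d', 'a', 'c', 'e']
'e': index 3 in ['d', 'a', 'c', 'e'] -> ['e', 'd', 'a', 'c']
'c': index 3 in ['e', 'd', 'a', 'c'] -> ['c', 'e', 'd', 'a']
'e': index 1 in ['c', 'e', 'd', 'a'] -> ['e', 'c', 'd', 'a']
'a': index 3 in ['e', 'c', 'd', 'a'] -> ['a', 'e', 'c', 'd']
'e': index 1 in ['a', 'e', 'c', 'd'] -> ['e', 'a', 'c', 'd']
'a': index 1 in ['e', 'a', 'c', 'd'] -> ['a', 'e', 'c', 'd']
'e': index 1 in ['a', 'e', 'c', 'd'] -> ['e', 'a', 'c', 'd']
'c': index 2 in ['e', 'a', 'c', 'd'] -> ['c', 'e', 'a', 'd']


Output: [2, 1, 1, 0, 3, 3, 1, 3, 1, 1, 1, 2]


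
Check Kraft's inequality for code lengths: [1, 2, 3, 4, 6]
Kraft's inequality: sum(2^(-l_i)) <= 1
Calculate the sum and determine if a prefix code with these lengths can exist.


Sum = 2^(-1) + 2^(-2) + 2^(-3) + 2^(-4) + 2^(-6)
    = 0.5 + 0.25 + 0.125 + 0.0625 + 0.015625
    = 61/64 = 0.953125
Since 0.953125 <= 1, Kraft's inequality IS satisfied.
A prefix code with these lengths CAN exist.

Kraft sum = 0.953125. Satisfied.


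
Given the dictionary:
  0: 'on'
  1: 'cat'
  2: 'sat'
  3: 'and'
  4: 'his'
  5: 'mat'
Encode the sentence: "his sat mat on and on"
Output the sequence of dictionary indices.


Look up each word in the dictionary:
  'his' -> 4
  'sat' -> 2
  'mat' -> 5
  'on' -> 0
  'and' -> 3
  'on' -> 0

Encoded: [4, 2, 5, 0, 3, 0]


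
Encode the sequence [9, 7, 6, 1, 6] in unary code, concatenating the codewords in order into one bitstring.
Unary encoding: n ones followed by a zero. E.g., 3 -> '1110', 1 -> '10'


Encode each number as n ones followed by a terminating 0:
  9 -> 1111111110 (10 bits)
  7 -> 11111110 (8 bits)
  6 -> 1111110 (7 bits)
  1 -> 10 (2 bits)
  6 -> 1111110 (7 bits)
Total length = 10 + 8 + 7 + 2 + 7 = 34 bits.

Unary([9, 7, 6, 1, 6]) = 1111111110111111101111110101111110 (34 bits)


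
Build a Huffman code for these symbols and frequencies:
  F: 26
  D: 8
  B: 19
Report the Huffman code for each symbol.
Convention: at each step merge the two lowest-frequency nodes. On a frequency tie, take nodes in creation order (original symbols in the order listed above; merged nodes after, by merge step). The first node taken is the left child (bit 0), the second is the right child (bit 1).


Huffman tree construction:
Step 1: Merge D(8) + B(19) = 27
Step 2: Merge F(26) + (D+B)(27) = 53
Read each symbol's code off the tree from the root (left child = 0, right child = 1).

Codes:
  F: 0 (length 1)
  D: 10 (length 2)
  B: 11 (length 2)
Average code length: 80/53 = 1.5094 bits/symbol


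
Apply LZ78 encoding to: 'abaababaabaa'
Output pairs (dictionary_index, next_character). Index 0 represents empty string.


LZ78 encoding steps:
Dictionary: {0: ''}
Step 1: w='' (idx 0), next='a' -> output (0, 'a'), add 'a' as idx 1
Step 2: w='' (idx 0), next='b' -> output (0, 'b'), add 'b' as idx 2
Step 3: w='a' (idx 1), next='a' -> output (1, 'a'), add 'aa' as idx 3
Step 4: w='b' (idx 2), next='a' -> output (2, 'a'), add 'ba' as idx 4
Step 5: w='ba' (idx 4), next='a' -> output (4, 'a'), add 'baa' as idx 5
Step 6: w='baa' (idx 5), end of input -> output (5, '')


Encoded: [(0, 'a'), (0, 'b'), (1, 'a'), (2, 'a'), (4, 'a'), (5, '')]


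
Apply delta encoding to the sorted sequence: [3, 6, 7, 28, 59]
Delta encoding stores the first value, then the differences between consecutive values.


First value: 3
Deltas:
  6 - 3 = 3
  7 - 6 = 1
  28 - 7 = 21
  59 - 28 = 31


Delta encoded: [3, 3, 1, 21, 31]


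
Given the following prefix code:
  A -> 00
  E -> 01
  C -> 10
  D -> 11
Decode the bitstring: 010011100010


Decoding step by step:
Bits 01 -> E
Bits 00 -> A
Bits 11 -> D
Bits 10 -> C
Bits 00 -> A
Bits 10 -> C


Decoded message: EADCAC


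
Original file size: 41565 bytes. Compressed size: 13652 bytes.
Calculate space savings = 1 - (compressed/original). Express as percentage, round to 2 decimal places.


ratio = compressed/original = 13652/41565 = 0.328449
savings = 1 - ratio = 1 - 0.328449 = 0.671551
as a percentage: 0.671551 * 100 = 67.16%

Space savings = 1 - 13652/41565 = 67.16%


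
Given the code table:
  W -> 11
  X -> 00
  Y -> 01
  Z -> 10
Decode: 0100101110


Decoding:
01 -> Y
00 -> X
10 -> Z
11 -> W
10 -> Z


Result: YXZWZ


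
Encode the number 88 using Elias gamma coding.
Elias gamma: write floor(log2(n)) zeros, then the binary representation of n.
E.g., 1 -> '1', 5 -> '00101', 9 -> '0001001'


num_bits = floor(log2(88)) + 1 = 7
leading_zeros = num_bits - 1 = 6
binary(88) = 1011000

Elias gamma(88) = '000000' + '1011000' = 0000001011000 (13 bits)


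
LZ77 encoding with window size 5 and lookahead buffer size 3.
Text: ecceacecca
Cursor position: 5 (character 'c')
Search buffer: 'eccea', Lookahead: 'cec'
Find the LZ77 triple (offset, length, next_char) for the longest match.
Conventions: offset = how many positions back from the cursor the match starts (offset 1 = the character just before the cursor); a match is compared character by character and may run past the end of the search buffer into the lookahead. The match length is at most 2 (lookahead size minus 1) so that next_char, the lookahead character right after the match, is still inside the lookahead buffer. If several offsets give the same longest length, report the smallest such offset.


Try each offset into the search buffer:
  offset=1 (pos 4, char 'a'): match length 0
  offset=2 (pos 3, char 'e'): match length 0
  offset=3 (pos 2, char 'c'): match length 2
  offset=4 (pos 1, char 'c'): match length 1
  offset=5 (pos 0, char 'e'): match length 0
Longest match has length 2 at offset 3.
next_char = character at position 5 + 2 = 7 -> 'c'

Best match: offset=3, length=2 (matching 'ce' starting at position 2)
LZ77 triple: (3, 2, 'c')


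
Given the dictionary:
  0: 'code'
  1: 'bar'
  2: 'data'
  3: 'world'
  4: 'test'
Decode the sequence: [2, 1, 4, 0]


Look up each index in the dictionary:
  2 -> 'data'
  1 -> 'bar'
  4 -> 'test'
  0 -> 'code'

Decoded: "data bar test code"


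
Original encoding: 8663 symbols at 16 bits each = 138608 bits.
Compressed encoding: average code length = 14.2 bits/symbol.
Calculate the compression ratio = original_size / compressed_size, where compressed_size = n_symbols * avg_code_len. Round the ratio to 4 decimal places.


original_size = n_symbols * orig_bits = 8663 * 16 = 138608 bits
compressed_size = n_symbols * avg_code_len = 8663 * 14.2 = 123014.6 bits
ratio = original_size / compressed_size = 138608 / 123014.6 = 1.1268

Compression ratio = 1.1268


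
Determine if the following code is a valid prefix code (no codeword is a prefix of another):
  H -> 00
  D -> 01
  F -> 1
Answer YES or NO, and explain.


Checking each pair (does one codeword prefix another?):
  H='00' vs D='01': no prefix
  H='00' vs F='1': no prefix
  D='01' vs H='00': no prefix
  D='01' vs F='1': no prefix
  F='1' vs H='00': no prefix
  F='1' vs D='01': no prefix
No violation found over all pairs.

YES -- this is a valid prefix code. No codeword is a prefix of any other codeword.


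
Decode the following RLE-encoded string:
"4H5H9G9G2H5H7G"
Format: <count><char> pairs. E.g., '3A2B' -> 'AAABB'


Expanding each <count><char> pair:
  4H -> 'HHHH'
  5H -> 'HHHHH'
  9G -> 'GGGGGGGGG'
  9G -> 'GGGGGGGGG'
  2H -> 'HH'
  5H -> 'HHHHH'
  7G -> 'GGGGGGG'

Decoded = HHHHHHHHHGGGGGGGGGGGGGGGGGGHHHHHHHGGGGGGG


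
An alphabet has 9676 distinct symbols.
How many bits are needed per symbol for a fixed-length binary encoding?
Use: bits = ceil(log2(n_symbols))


log2(9676) = 13.2402
Bracket: 2^13 = 8192 < 9676 <= 2^14 = 16384
So ceil(log2(9676)) = 14

bits = ceil(log2(9676)) = ceil(13.2402) = 14 bits


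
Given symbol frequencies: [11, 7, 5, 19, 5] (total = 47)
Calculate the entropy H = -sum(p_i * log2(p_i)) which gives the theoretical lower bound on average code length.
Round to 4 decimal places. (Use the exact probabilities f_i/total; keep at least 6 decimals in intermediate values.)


Per-symbol terms -p_i * log2(p_i) with p_i = f_i/47:
  p = 11/47 = 0.234043: log2(p) = -2.095157, -p*log2(p) = 0.490356
  p = 7/47 = 0.148936: log2(p) = -2.747234, -p*log2(p) = 0.409163
  p = 5/47 = 0.106383: log2(p) = -3.232661, -p*log2(p) = 0.343900
  p = 19/47 = 0.404255: log2(p) = -1.306661, -p*log2(p) = 0.528225
  p = 5/47 = 0.106383: log2(p) = -3.232661, -p*log2(p) = 0.343900
H = 0.490356 + 0.409163 + 0.343900 + 0.528225 + 0.343900 = 2.115544

H = 2.1155 bits/symbol


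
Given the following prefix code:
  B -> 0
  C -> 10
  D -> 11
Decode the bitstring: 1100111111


Decoding step by step:
Bits 11 -> D
Bits 0 -> B
Bits 0 -> B
Bits 11 -> D
Bits 11 -> D
Bits 11 -> D


Decoded message: DBBDDD


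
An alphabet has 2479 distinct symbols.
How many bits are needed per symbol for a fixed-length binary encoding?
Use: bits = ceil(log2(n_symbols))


log2(2479) = 11.2755
Bracket: 2^11 = 2048 < 2479 <= 2^12 = 4096
So ceil(log2(2479)) = 12

bits = ceil(log2(2479)) = ceil(11.2755) = 12 bits


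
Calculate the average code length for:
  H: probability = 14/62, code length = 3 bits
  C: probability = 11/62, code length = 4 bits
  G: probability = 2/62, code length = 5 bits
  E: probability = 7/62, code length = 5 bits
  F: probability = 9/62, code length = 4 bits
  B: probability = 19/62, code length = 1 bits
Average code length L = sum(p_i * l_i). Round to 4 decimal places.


Weighted contributions p_i * l_i:
  H: (14/62) * 3 = 42/62
  C: (11/62) * 4 = 44/62
  G: (2/62) * 5 = 10/62
  E: (7/62) * 5 = 35/62
  F: (9/62) * 4 = 36/62
  B: (19/62) * 1 = 19/62
Sum = (42 + 44 + 10 + 35 + 36 + 19)/62 = 186/62

L = 186/62 = 3.0000 bits/symbol


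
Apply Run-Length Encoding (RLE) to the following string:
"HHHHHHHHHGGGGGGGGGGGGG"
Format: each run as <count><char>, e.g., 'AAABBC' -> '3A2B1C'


Scanning runs left to right:
  i=0: run of 'H' x 9 -> '9H'
  i=9: run of 'G' x 13 -> '13G'

RLE = 9H13G


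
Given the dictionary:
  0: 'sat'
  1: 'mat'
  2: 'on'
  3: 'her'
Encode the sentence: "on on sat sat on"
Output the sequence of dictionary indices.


Look up each word in the dictionary:
  'on' -> 2
  'on' -> 2
  'sat' -> 0
  'sat' -> 0
  'on' -> 2

Encoded: [2, 2, 0, 0, 2]


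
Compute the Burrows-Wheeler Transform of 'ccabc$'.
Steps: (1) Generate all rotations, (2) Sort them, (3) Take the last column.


Rotations (sorted):
  0: $ccabc -> last char: c
  1: abc$cc -> last char: c
  2: bc$cca -> last char: a
  3: c$ccab -> last char: b
  4: cabc$c -> last char: c
  5: ccabc$ -> last char: $


BWT = ccabc$


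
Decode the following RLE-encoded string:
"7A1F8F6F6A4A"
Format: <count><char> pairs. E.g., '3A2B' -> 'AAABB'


Expanding each <count><char> pair:
  7A -> 'AAAAAAA'
  1F -> 'F'
  8F -> 'FFFFFFFF'
  6F -> 'FFFFFF'
  6A -> 'AAAAAA'
  4A -> 'AAAA'

Decoded = AAAAAAAFFFFFFFFFFFFFFFAAAAAAAAAA


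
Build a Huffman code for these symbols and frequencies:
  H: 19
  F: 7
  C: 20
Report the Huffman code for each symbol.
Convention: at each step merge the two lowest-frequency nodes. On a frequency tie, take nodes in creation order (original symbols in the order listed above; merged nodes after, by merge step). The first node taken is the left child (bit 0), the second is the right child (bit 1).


Huffman tree construction:
Step 1: Merge F(7) + H(19) = 26
Step 2: Merge C(20) + (F+H)(26) = 46
Read each symbol's code off the tree from the root (left child = 0, right child = 1).

Codes:
  H: 11 (length 2)
  F: 10 (length 2)
  C: 0 (length 1)
Average code length: 72/46 = 1.5652 bits/symbol


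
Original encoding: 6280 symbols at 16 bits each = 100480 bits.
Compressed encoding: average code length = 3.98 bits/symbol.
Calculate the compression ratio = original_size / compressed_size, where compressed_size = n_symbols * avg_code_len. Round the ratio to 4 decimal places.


original_size = n_symbols * orig_bits = 6280 * 16 = 100480 bits
compressed_size = n_symbols * avg_code_len = 6280 * 3.98 = 24994.4 bits
ratio = original_size / compressed_size = 100480 / 24994.4 = 4.0201

Compression ratio = 4.0201


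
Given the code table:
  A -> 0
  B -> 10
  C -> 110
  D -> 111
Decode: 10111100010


Decoding:
10 -> B
111 -> D
10 -> B
0 -> A
0 -> A
10 -> B


Result: BDBAAB


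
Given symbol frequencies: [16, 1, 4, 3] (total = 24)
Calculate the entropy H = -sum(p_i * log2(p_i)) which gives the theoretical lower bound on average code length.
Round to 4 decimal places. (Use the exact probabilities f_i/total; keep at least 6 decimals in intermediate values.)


Per-symbol terms -p_i * log2(p_i) with p_i = f_i/24:
  p = 16/24 = 0.666667: log2(p) = -0.584963, -p*log2(p) = 0.389975
  p = 1/24 = 0.041667: log2(p) = -4.584963, -p*log2(p) = 0.191040
  p = 4/24 = 0.166667: log2(p) = -2.584963, -p*log2(p) = 0.430827
  p = 3/24 = 0.125000: log2(p) = -3.000000, -p*log2(p) = 0.375000
H = 0.389975 + 0.191040 + 0.430827 + 0.375000 = 1.386842

H = 1.3868 bits/symbol


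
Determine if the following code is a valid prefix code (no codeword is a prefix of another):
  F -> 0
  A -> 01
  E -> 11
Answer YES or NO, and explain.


Checking each pair (does one codeword prefix another?):
  F='0' vs A='01': prefix -- VIOLATION

NO -- this is NOT a valid prefix code. F (0) is a prefix of A (01).


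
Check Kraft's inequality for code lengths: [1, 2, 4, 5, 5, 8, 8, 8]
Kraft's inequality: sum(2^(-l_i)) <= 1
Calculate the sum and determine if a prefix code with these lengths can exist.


Sum = 2^(-1) + 2^(-2) + 2^(-4) + 2^(-5) + 2^(-5) + 2^(-8) + 2^(-8) + 2^(-8)
    = 0.5 + 0.25 + 0.0625 + 0.03125 + 0.03125 + 0.00390625 + 0.00390625 + 0.00390625
    = 227/256 = 0.88671875
Since 0.88671875 <= 1, Kraft's inequality IS satisfied.
A prefix code with these lengths CAN exist.

Kraft sum = 0.88671875. Satisfied.


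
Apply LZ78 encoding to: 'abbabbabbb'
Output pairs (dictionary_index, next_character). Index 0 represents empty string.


LZ78 encoding steps:
Dictionary: {0: ''}
Step 1: w='' (idx 0), next='a' -> output (0, 'a'), add 'a' as idx 1
Step 2: w='' (idx 0), next='b' -> output (0, 'b'), add 'b' as idx 2
Step 3: w='b' (idx 2), next='a' -> output (2, 'a'), add 'ba' as idx 3
Step 4: w='b' (idx 2), next='b' -> output (2, 'b'), add 'bb' as idx 4
Step 5: w='a' (idx 1), next='b' -> output (1, 'b'), add 'ab' as idx 5
Step 6: w='bb' (idx 4), end of input -> output (4, '')


Encoded: [(0, 'a'), (0, 'b'), (2, 'a'), (2, 'b'), (1, 'b'), (4, '')]


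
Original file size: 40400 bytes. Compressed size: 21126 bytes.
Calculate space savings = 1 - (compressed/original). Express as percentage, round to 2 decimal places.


ratio = compressed/original = 21126/40400 = 0.522921
savings = 1 - ratio = 1 - 0.522921 = 0.477079
as a percentage: 0.477079 * 100 = 47.71%

Space savings = 1 - 21126/40400 = 47.71%


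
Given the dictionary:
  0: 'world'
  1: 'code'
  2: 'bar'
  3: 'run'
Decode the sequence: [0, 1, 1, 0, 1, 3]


Look up each index in the dictionary:
  0 -> 'world'
  1 -> 'code'
  1 -> 'code'
  0 -> 'world'
  1 -> 'code'
  3 -> 'run'

Decoded: "world code code world code run"


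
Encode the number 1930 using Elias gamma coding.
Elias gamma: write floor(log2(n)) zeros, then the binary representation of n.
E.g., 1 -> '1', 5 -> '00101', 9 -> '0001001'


num_bits = floor(log2(1930)) + 1 = 11
leading_zeros = num_bits - 1 = 10
binary(1930) = 11110001010

Elias gamma(1930) = '0000000000' + '11110001010' = 000000000011110001010 (21 bits)


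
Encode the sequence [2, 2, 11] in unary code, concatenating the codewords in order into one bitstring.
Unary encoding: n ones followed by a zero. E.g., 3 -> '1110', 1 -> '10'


Encode each number as n ones followed by a terminating 0:
  2 -> 110 (3 bits)
  2 -> 110 (3 bits)
  11 -> 111111111110 (12 bits)
Total length = 3 + 3 + 12 = 18 bits.

Unary([2, 2, 11]) = 110110111111111110 (18 bits)


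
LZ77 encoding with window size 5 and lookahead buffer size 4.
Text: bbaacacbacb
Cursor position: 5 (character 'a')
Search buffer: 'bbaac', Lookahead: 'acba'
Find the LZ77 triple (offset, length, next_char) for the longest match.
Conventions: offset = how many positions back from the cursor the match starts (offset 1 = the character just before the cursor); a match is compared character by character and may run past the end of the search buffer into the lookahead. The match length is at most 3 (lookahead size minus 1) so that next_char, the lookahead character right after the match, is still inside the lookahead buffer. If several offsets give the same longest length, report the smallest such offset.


Try each offset into the search buffer:
  offset=1 (pos 4, char 'c'): match length 0
  offset=2 (pos 3, char 'a'): match length 2
  offset=3 (pos 2, char 'a'): match length 1
  offset=4 (pos 1, char 'b'): match length 0
  offset=5 (pos 0, char 'b'): match length 0
Longest match has length 2 at offset 2.
next_char = character at position 5 + 2 = 7 -> 'b'

Best match: offset=2, length=2 (matching 'ac' starting at position 3)
LZ77 triple: (2, 2, 'b')


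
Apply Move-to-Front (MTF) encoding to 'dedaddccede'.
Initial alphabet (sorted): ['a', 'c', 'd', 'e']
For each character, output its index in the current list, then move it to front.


MTF encoding:
'd': index 2 in ['a', 'c', 'd', 'e'] -> ['d', 'a', 'c', 'e']
'e': index 3 in ['d', 'a', 'c', 'e'] -> ['e', 'd', 'a', 'c']
'd': index 1 in ['e', 'd', 'a', 'c'] -> ['d', 'e', 'a', 'c']
'a': index 2 in ['d', 'e', 'a', 'c'] -> ['a', 'd', 'e', 'c']
'd': index 1 in ['a', 'd', 'e', 'c'] -> ['d', 'a', 'e', 'c']
'd': index 0 in ['d', 'a', 'e', 'c'] -> ['d', 'a', 'e', 'c']
'c': index 3 in ['d', 'a', 'e', 'c'] -> ['c', 'd', 'a', 'e']
'c': index 0 in ['c', 'd', 'a', 'e'] -> ['c', 'd', 'a', 'e']
'e': index 3 in ['c', 'd', 'a', 'e'] -> ['e', 'c', 'd', 'a']
'd': index 2 in ['e', 'c', 'd', 'a'] -> ['d', 'e', 'c', 'a']
'e': index 1 in ['d', 'e', 'c', 'a'] -> ['e', 'd', 'c', 'a']


Output: [2, 3, 1, 2, 1, 0, 3, 0, 3, 2, 1]


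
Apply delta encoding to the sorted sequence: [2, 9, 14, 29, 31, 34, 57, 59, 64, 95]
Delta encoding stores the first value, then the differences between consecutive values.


First value: 2
Deltas:
  9 - 2 = 7
  14 - 9 = 5
  29 - 14 = 15
  31 - 29 = 2
  34 - 31 = 3
  57 - 34 = 23
  59 - 57 = 2
  64 - 59 = 5
  95 - 64 = 31


Delta encoded: [2, 7, 5, 15, 2, 3, 23, 2, 5, 31]


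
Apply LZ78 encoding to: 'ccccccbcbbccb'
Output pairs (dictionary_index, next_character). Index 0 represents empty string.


LZ78 encoding steps:
Dictionary: {0: ''}
Step 1: w='' (idx 0), next='c' -> output (0, 'c'), add 'c' as idx 1
Step 2: w='c' (idx 1), next='c' -> output (1, 'c'), add 'cc' as idx 2
Step 3: w='cc' (idx 2), next='c' -> output (2, 'c'), add 'ccc' as idx 3
Step 4: w='' (idx 0), next='b' -> output (0, 'b'), add 'b' as idx 4
Step 5: w='c' (idx 1), next='b' -> output (1, 'b'), add 'cb' as idx 5
Step 6: w='b' (idx 4), next='c' -> output (4, 'c'), add 'bc' as idx 6
Step 7: w='cb' (idx 5), end of input -> output (5, '')


Encoded: [(0, 'c'), (1, 'c'), (2, 'c'), (0, 'b'), (1, 'b'), (4, 'c'), (5, '')]


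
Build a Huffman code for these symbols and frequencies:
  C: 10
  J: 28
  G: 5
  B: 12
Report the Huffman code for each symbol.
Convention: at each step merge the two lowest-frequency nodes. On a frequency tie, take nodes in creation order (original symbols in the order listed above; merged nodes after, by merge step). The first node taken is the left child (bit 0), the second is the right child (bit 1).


Huffman tree construction:
Step 1: Merge G(5) + C(10) = 15
Step 2: Merge B(12) + (G+C)(15) = 27
Step 3: Merge (B+(G+C))(27) + J(28) = 55
Read each symbol's code off the tree from the root (left child = 0, right child = 1).

Codes:
  C: 011 (length 3)
  J: 1 (length 1)
  G: 010 (length 3)
  B: 00 (length 2)
Average code length: 97/55 = 1.7636 bits/symbol


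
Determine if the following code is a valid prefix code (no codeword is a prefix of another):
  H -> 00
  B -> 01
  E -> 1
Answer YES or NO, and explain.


Checking each pair (does one codeword prefix another?):
  H='00' vs B='01': no prefix
  H='00' vs E='1': no prefix
  B='01' vs H='00': no prefix
  B='01' vs E='1': no prefix
  E='1' vs H='00': no prefix
  E='1' vs B='01': no prefix
No violation found over all pairs.

YES -- this is a valid prefix code. No codeword is a prefix of any other codeword.


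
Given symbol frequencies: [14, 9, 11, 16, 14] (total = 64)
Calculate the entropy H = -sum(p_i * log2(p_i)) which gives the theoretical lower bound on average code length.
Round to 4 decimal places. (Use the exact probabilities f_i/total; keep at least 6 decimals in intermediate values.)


Per-symbol terms -p_i * log2(p_i) with p_i = f_i/64:
  p = 14/64 = 0.218750: log2(p) = -2.192645, -p*log2(p) = 0.479641
  p = 9/64 = 0.140625: log2(p) = -2.830075, -p*log2(p) = 0.397979
  p = 11/64 = 0.171875: log2(p) = -2.540568, -p*log2(p) = 0.436660
  p = 16/64 = 0.250000: log2(p) = -2.000000, -p*log2(p) = 0.500000
  p = 14/64 = 0.218750: log2(p) = -2.192645, -p*log2(p) = 0.479641
H = 0.479641 + 0.397979 + 0.436660 + 0.500000 + 0.479641 = 2.293921

H = 2.2939 bits/symbol


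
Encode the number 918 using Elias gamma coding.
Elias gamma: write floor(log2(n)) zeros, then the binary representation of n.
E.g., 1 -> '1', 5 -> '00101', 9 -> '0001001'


num_bits = floor(log2(918)) + 1 = 10
leading_zeros = num_bits - 1 = 9
binary(918) = 1110010110

Elias gamma(918) = '000000000' + '1110010110' = 0000000001110010110 (19 bits)


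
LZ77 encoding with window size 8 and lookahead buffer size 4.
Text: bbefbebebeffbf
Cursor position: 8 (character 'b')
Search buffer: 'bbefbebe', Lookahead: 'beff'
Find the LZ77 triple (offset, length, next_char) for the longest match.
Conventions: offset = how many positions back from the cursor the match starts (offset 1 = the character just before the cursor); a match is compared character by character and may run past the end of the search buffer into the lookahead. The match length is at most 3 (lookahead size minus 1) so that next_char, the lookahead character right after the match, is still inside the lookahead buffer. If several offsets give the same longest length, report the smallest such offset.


Try each offset into the search buffer:
  offset=1 (pos 7, char 'e'): match length 0
  offset=2 (pos 6, char 'b'): match length 2
  offset=3 (pos 5, char 'e'): match length 0
  offset=4 (pos 4, char 'b'): match length 2
  offset=5 (pos 3, char 'f'): match length 0
  offset=6 (pos 2, char 'e'): match length 0
  offset=7 (pos 1, char 'b'): match length 3
  offset=8 (pos 0, char 'b'): match length 1
Longest match has length 3 at offset 7.
next_char = character at position 8 + 3 = 11 -> 'f'

Best match: offset=7, length=3 (matching 'bef' starting at position 1)
LZ77 triple: (7, 3, 'f')


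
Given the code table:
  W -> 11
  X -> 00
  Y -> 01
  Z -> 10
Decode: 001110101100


Decoding:
00 -> X
11 -> W
10 -> Z
10 -> Z
11 -> W
00 -> X


Result: XWZZWX


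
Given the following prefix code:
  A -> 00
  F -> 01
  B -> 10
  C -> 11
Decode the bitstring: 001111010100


Decoding step by step:
Bits 00 -> A
Bits 11 -> C
Bits 11 -> C
Bits 01 -> F
Bits 01 -> F
Bits 00 -> A


Decoded message: ACCFFA


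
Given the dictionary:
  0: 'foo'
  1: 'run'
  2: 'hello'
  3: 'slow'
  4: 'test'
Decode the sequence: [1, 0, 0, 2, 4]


Look up each index in the dictionary:
  1 -> 'run'
  0 -> 'foo'
  0 -> 'foo'
  2 -> 'hello'
  4 -> 'test'

Decoded: "run foo foo hello test"


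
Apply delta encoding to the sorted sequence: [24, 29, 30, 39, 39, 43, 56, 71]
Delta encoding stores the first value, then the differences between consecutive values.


First value: 24
Deltas:
  29 - 24 = 5
  30 - 29 = 1
  39 - 30 = 9
  39 - 39 = 0
  43 - 39 = 4
  56 - 43 = 13
  71 - 56 = 15


Delta encoded: [24, 5, 1, 9, 0, 4, 13, 15]


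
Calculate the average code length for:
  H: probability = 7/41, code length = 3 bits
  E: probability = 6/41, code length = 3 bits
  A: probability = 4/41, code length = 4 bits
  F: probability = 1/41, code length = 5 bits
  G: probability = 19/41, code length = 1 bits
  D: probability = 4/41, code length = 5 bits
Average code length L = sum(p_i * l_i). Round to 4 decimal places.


Weighted contributions p_i * l_i:
  H: (7/41) * 3 = 21/41
  E: (6/41) * 3 = 18/41
  A: (4/41) * 4 = 16/41
  F: (1/41) * 5 = 5/41
  G: (19/41) * 1 = 19/41
  D: (4/41) * 5 = 20/41
Sum = (21 + 18 + 16 + 5 + 19 + 20)/41 = 99/41

L = 99/41 = 2.4146 bits/symbol


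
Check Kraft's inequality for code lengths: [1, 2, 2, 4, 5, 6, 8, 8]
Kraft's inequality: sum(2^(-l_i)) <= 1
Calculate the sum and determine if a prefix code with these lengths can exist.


Sum = 2^(-1) + 2^(-2) + 2^(-2) + 2^(-4) + 2^(-5) + 2^(-6) + 2^(-8) + 2^(-8)
    = 0.5 + 0.25 + 0.25 + 0.0625 + 0.03125 + 0.015625 + 0.00390625 + 0.00390625
    = 286/256 = 1.1171875
Since 1.1171875 > 1, Kraft's inequality is NOT satisfied.
A prefix code with these lengths CANNOT exist.

Kraft sum = 1.1171875. Not satisfied.


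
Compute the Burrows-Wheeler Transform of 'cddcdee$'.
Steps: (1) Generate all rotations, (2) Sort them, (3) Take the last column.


Rotations (sorted):
  0: $cddcdee -> last char: e
  1: cddcdee$ -> last char: $
  2: cdee$cdd -> last char: d
  3: dcdee$cd -> last char: d
  4: ddcdee$c -> last char: c
  5: dee$cddc -> last char: c
  6: e$cddcde -> last char: e
  7: ee$cddcd -> last char: d


BWT = e$ddcced


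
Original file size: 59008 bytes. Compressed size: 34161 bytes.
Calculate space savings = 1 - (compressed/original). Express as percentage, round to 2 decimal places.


ratio = compressed/original = 34161/59008 = 0.578922
savings = 1 - ratio = 1 - 0.578922 = 0.421078
as a percentage: 0.421078 * 100 = 42.11%

Space savings = 1 - 34161/59008 = 42.11%


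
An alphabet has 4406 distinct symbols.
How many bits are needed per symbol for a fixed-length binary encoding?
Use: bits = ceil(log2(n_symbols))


log2(4406) = 12.1053
Bracket: 2^12 = 4096 < 4406 <= 2^13 = 8192
So ceil(log2(4406)) = 13

bits = ceil(log2(4406)) = ceil(12.1053) = 13 bits


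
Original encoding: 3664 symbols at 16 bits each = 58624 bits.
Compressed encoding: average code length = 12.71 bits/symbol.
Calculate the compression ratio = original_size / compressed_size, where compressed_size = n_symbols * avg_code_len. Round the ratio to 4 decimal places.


original_size = n_symbols * orig_bits = 3664 * 16 = 58624 bits
compressed_size = n_symbols * avg_code_len = 3664 * 12.71 = 46569.44 bits
ratio = original_size / compressed_size = 58624 / 46569.44 = 1.2589

Compression ratio = 1.2589


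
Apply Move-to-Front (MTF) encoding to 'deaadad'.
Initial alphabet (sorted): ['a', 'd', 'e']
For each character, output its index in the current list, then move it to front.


MTF encoding:
'd': index 1 in ['a', 'd', 'e'] -> ['d', 'a', 'e']
'e': index 2 in ['d', 'a', 'e'] -> ['e', 'd', 'a']
'a': index 2 in ['e', 'd', 'a'] -> ['a', 'e', 'd']
'a': index 0 in ['a', 'e', 'd'] -> ['a', 'e', 'd']
'd': index 2 in ['a', 'e', 'd'] -> ['d', 'a', 'e']
'a': index 1 in ['d', 'a', 'e'] -> ['a', 'd', 'e']
'd': index 1 in ['a', 'd', 'e'] -> ['d', 'a', 'e']


Output: [1, 2, 2, 0, 2, 1, 1]


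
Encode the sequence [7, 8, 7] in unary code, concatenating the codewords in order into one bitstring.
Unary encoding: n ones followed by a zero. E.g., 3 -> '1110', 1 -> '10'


Encode each number as n ones followed by a terminating 0:
  7 -> 11111110 (8 bits)
  8 -> 111111110 (9 bits)
  7 -> 11111110 (8 bits)
Total length = 8 + 9 + 8 = 25 bits.

Unary([7, 8, 7]) = 1111111011111111011111110 (25 bits)


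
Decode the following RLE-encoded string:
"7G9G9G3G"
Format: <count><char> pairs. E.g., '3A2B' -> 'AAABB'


Expanding each <count><char> pair:
  7G -> 'GGGGGGG'
  9G -> 'GGGGGGGGG'
  9G -> 'GGGGGGGGG'
  3G -> 'GGG'

Decoded = GGGGGGGGGGGGGGGGGGGGGGGGGGGG


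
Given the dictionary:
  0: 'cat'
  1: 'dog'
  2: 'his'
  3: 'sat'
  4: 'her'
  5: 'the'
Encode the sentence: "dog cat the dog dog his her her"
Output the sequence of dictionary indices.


Look up each word in the dictionary:
  'dog' -> 1
  'cat' -> 0
  'the' -> 5
  'dog' -> 1
  'dog' -> 1
  'his' -> 2
  'her' -> 4
  'her' -> 4

Encoded: [1, 0, 5, 1, 1, 2, 4, 4]


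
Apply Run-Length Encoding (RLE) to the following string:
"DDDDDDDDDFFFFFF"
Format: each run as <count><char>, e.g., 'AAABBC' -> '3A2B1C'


Scanning runs left to right:
  i=0: run of 'D' x 9 -> '9D'
  i=9: run of 'F' x 6 -> '6F'

RLE = 9D6F


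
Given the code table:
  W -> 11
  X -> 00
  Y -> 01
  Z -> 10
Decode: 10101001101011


Decoding:
10 -> Z
10 -> Z
10 -> Z
01 -> Y
10 -> Z
10 -> Z
11 -> W


Result: ZZZYZZW
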